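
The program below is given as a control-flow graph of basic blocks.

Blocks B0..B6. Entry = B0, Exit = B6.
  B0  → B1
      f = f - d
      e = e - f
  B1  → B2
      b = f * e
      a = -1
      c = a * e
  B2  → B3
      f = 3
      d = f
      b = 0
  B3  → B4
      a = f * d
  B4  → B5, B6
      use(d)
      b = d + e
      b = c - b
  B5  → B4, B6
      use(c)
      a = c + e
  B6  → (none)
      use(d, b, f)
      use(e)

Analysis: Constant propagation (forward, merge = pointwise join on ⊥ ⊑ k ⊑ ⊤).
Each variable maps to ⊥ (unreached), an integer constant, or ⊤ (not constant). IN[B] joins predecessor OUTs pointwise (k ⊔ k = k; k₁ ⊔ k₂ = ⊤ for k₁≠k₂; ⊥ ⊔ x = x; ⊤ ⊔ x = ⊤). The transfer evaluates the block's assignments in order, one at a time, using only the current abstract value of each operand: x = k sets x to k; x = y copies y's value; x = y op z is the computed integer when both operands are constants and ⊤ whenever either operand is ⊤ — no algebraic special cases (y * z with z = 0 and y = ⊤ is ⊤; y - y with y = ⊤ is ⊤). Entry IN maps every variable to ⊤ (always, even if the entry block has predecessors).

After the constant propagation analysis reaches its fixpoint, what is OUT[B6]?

Answer: {a: ⊤, b: ⊤, c: ⊤, d: 3, e: ⊤, f: 3}

Trace:
Converged values:
  B0:  IN=(all ⊤)  OUT=(all ⊤)
  B1:  IN=(all ⊤)  OUT={a:-1; rest ⊤}
  B2:  IN={a:-1; rest ⊤}  OUT={a:-1, b:0, d:3, f:3; rest ⊤}
  B3:  IN={a:-1, b:0, d:3, f:3; rest ⊤}  OUT={a:9, b:0, d:3, f:3; rest ⊤}
  B4:  IN={d:3, f:3; rest ⊤}  OUT={d:3, f:3; rest ⊤}
  B5:  IN={d:3, f:3; rest ⊤}  OUT={d:3, f:3; rest ⊤}
  B6:  IN={d:3, f:3; rest ⊤}  OUT={d:3, f:3; rest ⊤}

Merge at B6: IN[B6] = OUT[B4] ⊔ OUT[B5] = {a: ⊤, b: ⊤, c: ⊤, d: 3, e: ⊤, f: 3}
Applying B6's transfer function to that IN value gives OUT[B6] (row B6 above).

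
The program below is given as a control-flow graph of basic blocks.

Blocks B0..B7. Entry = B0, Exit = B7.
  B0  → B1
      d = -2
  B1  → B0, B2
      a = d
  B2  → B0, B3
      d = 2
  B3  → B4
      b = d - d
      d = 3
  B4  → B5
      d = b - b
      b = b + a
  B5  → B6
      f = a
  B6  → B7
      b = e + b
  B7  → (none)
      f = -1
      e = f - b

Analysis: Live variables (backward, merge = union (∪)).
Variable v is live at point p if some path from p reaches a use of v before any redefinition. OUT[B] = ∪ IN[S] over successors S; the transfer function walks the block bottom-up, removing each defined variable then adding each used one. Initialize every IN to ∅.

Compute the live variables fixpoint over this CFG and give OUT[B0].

Per-block solution:
  B0:  IN={e}  OUT={d, e}
  B1:  IN={d, e}  OUT={a, e}
  B2:  IN={a, e}  OUT={a, d, e}
  B3:  IN={a, d, e}  OUT={a, b, e}
  B4:  IN={a, b, e}  OUT={a, b, e}
  B5:  IN={a, b, e}  OUT={b, e}
  B6:  IN={b, e}  OUT={b}
  B7:  IN={b}  OUT={}

Merge at B0: OUT[B0] = IN[B1] = {d, e}

Answer: {d, e}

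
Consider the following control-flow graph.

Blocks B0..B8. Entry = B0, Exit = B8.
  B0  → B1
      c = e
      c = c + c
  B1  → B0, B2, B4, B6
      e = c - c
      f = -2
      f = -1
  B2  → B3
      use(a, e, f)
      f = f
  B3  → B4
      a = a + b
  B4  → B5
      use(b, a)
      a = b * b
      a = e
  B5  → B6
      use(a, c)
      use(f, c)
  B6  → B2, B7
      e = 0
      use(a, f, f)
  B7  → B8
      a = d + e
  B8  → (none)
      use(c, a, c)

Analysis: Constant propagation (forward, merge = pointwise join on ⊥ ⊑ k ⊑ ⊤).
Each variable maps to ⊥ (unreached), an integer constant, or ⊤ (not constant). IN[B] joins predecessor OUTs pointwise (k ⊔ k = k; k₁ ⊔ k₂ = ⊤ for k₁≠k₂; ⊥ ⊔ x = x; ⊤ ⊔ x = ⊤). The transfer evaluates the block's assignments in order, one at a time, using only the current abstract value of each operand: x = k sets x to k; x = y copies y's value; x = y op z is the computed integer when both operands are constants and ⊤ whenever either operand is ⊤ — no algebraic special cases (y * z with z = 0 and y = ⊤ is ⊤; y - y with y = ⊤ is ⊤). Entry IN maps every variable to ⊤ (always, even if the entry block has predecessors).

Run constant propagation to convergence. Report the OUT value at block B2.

Fixpoint table:
  B0: | IN=(all ⊤) | OUT=(all ⊤)
  B1: | IN=(all ⊤) | OUT={f:-1; rest ⊤}
  B2: | IN={f:-1; rest ⊤} | OUT={f:-1; rest ⊤}
  B3: | IN={f:-1; rest ⊤} | OUT={f:-1; rest ⊤}
  B4: | IN={f:-1; rest ⊤} | OUT={f:-1; rest ⊤}
  B5: | IN={f:-1; rest ⊤} | OUT={f:-1; rest ⊤}
  B6: | IN={f:-1; rest ⊤} | OUT={e:0, f:-1; rest ⊤}
  B7: | IN={e:0, f:-1; rest ⊤} | OUT={e:0, f:-1; rest ⊤}
  B8: | IN={e:0, f:-1; rest ⊤} | OUT={e:0, f:-1; rest ⊤}

Merge at B2: IN[B2] = OUT[B1] ⊔ OUT[B6] = {a: ⊤, b: ⊤, c: ⊤, d: ⊤, e: ⊤, f: -1}
Applying B2's transfer function to that IN value gives OUT[B2] (row B2 above).

Answer: {a: ⊤, b: ⊤, c: ⊤, d: ⊤, e: ⊤, f: -1}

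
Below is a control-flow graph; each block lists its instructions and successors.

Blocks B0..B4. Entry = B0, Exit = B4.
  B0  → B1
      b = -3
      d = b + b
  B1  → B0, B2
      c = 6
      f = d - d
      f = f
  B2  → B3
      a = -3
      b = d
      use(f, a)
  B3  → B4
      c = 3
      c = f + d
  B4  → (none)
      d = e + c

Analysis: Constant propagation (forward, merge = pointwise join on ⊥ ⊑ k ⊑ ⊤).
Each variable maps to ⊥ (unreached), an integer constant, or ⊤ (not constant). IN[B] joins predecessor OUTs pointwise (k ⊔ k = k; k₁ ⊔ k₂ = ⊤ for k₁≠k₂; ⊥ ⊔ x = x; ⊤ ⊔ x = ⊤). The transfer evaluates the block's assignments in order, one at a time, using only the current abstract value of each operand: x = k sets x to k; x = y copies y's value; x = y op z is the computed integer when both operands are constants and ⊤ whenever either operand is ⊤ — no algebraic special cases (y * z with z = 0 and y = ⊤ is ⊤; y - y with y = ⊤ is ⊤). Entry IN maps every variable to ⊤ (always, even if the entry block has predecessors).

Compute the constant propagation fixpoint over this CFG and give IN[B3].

Fixpoint table:
  B0: | IN=(all ⊤) | OUT={b:-3, d:-6; rest ⊤}
  B1: | IN={b:-3, d:-6; rest ⊤} | OUT={b:-3, c:6, d:-6, f:0; rest ⊤}
  B2: | IN={b:-3, c:6, d:-6, f:0; rest ⊤} | OUT={a:-3, b:-6, c:6, d:-6, f:0; rest ⊤}
  B3: | IN={a:-3, b:-6, c:6, d:-6, f:0; rest ⊤} | OUT={a:-3, b:-6, c:-6, d:-6, f:0; rest ⊤}
  B4: | IN={a:-3, b:-6, c:-6, d:-6, f:0; rest ⊤} | OUT={a:-3, b:-6, c:-6, f:0; rest ⊤}

Merge at B3: IN[B3] = OUT[B2] = {a: -3, b: -6, c: 6, d: -6, e: ⊤, f: 0}

Answer: {a: -3, b: -6, c: 6, d: -6, e: ⊤, f: 0}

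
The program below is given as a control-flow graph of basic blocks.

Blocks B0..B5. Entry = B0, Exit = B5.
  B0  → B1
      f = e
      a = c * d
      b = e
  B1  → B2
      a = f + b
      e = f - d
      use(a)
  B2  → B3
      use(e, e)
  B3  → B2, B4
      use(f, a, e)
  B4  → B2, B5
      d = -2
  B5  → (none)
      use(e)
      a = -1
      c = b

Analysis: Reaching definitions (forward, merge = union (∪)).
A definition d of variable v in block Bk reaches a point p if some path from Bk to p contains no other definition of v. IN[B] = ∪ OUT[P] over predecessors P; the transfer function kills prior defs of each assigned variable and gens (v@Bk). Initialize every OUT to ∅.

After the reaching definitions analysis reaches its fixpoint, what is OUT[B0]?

Answer: {a@B0, b@B0, f@B0}

Trace:
Converged values:
  B0:  IN={}  OUT={a@B0, b@B0, f@B0}
  B1:  IN={a@B0, b@B0, f@B0}  OUT={a@B1, b@B0, e@B1, f@B0}
  B2:  IN={a@B1, b@B0, d@B4, e@B1, f@B0}  OUT={a@B1, b@B0, d@B4, e@B1, f@B0}
  B3:  IN={a@B1, b@B0, d@B4, e@B1, f@B0}  OUT={a@B1, b@B0, d@B4, e@B1, f@B0}
  B4:  IN={a@B1, b@B0, d@B4, e@B1, f@B0}  OUT={a@B1, b@B0, d@B4, e@B1, f@B0}
  B5:  IN={a@B1, b@B0, d@B4, e@B1, f@B0}  OUT={a@B5, b@B0, c@B5, d@B4, e@B1, f@B0}

B0 is the boundary node: IN[B0] = {}
Applying B0's transfer function to that IN value gives OUT[B0] (row B0 above).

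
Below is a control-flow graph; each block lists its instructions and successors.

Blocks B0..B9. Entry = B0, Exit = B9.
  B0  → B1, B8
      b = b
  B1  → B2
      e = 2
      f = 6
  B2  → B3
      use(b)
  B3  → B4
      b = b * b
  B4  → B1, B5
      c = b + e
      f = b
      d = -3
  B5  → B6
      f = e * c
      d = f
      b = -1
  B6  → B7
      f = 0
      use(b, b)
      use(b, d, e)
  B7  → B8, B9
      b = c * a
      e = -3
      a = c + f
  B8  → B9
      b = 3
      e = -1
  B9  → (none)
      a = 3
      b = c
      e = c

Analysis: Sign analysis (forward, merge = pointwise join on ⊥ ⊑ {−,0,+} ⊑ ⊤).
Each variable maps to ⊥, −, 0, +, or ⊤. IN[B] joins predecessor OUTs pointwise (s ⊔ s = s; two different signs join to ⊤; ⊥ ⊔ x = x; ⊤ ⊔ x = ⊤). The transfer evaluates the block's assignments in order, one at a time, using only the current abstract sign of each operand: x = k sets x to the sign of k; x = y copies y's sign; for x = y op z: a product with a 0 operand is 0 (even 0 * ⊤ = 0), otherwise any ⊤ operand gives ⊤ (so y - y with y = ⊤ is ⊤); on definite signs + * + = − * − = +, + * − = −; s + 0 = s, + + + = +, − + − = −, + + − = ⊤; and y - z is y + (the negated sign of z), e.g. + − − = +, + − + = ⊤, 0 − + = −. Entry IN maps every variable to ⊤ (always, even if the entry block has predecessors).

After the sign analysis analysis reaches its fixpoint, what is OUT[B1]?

Converged values:
  B0:  IN=(all ⊤)  OUT=(all ⊤)
  B1:  IN=(all ⊤)  OUT={e:+, f:+; rest ⊤}
  B2:  IN={e:+, f:+; rest ⊤}  OUT={e:+, f:+; rest ⊤}
  B3:  IN={e:+, f:+; rest ⊤}  OUT={e:+, f:+; rest ⊤}
  B4:  IN={e:+, f:+; rest ⊤}  OUT={d:-, e:+; rest ⊤}
  B5:  IN={d:-, e:+; rest ⊤}  OUT={b:-, e:+; rest ⊤}
  B6:  IN={b:-, e:+; rest ⊤}  OUT={b:-, e:+, f:0; rest ⊤}
  B7:  IN={b:-, e:+, f:0; rest ⊤}  OUT={e:-, f:0; rest ⊤}
  B8:  IN=(all ⊤)  OUT={b:+, e:-; rest ⊤}
  B9:  IN={e:-; rest ⊤}  OUT={a:+; rest ⊤}

Merge at B1: IN[B1] = OUT[B0] ⊔ OUT[B4] = {a: ⊤, b: ⊤, c: ⊤, d: ⊤, e: ⊤, f: ⊤}
Applying B1's transfer function to that IN value gives OUT[B1] (row B1 above).

Answer: {a: ⊤, b: ⊤, c: ⊤, d: ⊤, e: +, f: +}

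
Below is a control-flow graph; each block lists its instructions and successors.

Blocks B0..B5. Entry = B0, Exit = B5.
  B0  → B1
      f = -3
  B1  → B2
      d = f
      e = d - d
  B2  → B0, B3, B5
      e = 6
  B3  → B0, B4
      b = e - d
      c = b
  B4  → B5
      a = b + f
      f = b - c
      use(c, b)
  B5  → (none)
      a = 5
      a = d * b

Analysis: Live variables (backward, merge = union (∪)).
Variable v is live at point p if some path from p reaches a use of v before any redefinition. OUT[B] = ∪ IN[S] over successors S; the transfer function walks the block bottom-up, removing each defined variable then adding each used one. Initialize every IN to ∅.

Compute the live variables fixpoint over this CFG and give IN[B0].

Answer: {b}

Working:
Fixpoint table:
  B0:   IN={b}   OUT={b, f}
  B1:   IN={b, f}   OUT={b, d, f}
  B2:   IN={b, d, f}   OUT={b, d, e, f}
  B3:   IN={d, e, f}   OUT={b, c, d, f}
  B4:   IN={b, c, d, f}   OUT={b, d}
  B5:   IN={b, d}   OUT={}

Merge at B0: OUT[B0] = IN[B1] = {b, f}
Applying B0's transfer function to that OUT value gives IN[B0] (row B0 above).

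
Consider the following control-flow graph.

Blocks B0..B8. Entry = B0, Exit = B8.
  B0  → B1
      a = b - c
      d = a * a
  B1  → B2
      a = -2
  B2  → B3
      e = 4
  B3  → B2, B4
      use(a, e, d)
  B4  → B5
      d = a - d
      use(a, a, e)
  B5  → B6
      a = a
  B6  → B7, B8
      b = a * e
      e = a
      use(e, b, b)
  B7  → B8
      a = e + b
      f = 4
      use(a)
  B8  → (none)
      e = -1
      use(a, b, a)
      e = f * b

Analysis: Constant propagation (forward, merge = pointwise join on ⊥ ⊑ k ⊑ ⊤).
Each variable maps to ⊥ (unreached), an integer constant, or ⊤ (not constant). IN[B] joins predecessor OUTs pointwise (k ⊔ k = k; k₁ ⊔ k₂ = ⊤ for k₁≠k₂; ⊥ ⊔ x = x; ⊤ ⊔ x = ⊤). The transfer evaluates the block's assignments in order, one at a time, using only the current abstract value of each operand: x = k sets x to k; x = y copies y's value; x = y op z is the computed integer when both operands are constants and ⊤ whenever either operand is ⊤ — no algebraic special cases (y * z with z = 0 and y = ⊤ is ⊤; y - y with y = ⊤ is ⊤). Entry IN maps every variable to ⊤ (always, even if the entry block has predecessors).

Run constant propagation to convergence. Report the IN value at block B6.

Answer: {a: -2, b: ⊤, c: ⊤, d: ⊤, e: 4, f: ⊤}

Derivation:
Fixpoint table:
  B0: | IN=(all ⊤) | OUT=(all ⊤)
  B1: | IN=(all ⊤) | OUT={a:-2; rest ⊤}
  B2: | IN={a:-2; rest ⊤} | OUT={a:-2, e:4; rest ⊤}
  B3: | IN={a:-2, e:4; rest ⊤} | OUT={a:-2, e:4; rest ⊤}
  B4: | IN={a:-2, e:4; rest ⊤} | OUT={a:-2, e:4; rest ⊤}
  B5: | IN={a:-2, e:4; rest ⊤} | OUT={a:-2, e:4; rest ⊤}
  B6: | IN={a:-2, e:4; rest ⊤} | OUT={a:-2, b:-8, e:-2; rest ⊤}
  B7: | IN={a:-2, b:-8, e:-2; rest ⊤} | OUT={a:-10, b:-8, e:-2, f:4; rest ⊤}
  B8: | IN={b:-8, e:-2; rest ⊤} | OUT={b:-8; rest ⊤}

Merge at B6: IN[B6] = OUT[B5] = {a: -2, b: ⊤, c: ⊤, d: ⊤, e: 4, f: ⊤}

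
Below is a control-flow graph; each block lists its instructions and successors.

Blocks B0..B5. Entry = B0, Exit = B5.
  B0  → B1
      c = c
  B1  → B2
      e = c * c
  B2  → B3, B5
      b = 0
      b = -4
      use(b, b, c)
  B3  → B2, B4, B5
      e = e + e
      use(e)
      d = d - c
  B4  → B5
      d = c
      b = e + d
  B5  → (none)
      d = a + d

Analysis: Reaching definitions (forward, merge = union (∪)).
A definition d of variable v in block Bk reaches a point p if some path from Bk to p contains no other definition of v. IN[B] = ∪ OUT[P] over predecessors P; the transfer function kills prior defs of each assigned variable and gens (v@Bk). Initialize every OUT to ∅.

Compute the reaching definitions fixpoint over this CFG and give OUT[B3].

Answer: {b@B2, c@B0, d@B3, e@B3}

Derivation:
Per-block solution:
  B0:  IN={}  OUT={c@B0}
  B1:  IN={c@B0}  OUT={c@B0, e@B1}
  B2:  IN={b@B2, c@B0, d@B3, e@B1, e@B3}  OUT={b@B2, c@B0, d@B3, e@B1, e@B3}
  B3:  IN={b@B2, c@B0, d@B3, e@B1, e@B3}  OUT={b@B2, c@B0, d@B3, e@B3}
  B4:  IN={b@B2, c@B0, d@B3, e@B3}  OUT={b@B4, c@B0, d@B4, e@B3}
  B5:  IN={b@B2, b@B4, c@B0, d@B3, d@B4, e@B1, e@B3}  OUT={b@B2, b@B4, c@B0, d@B5, e@B1, e@B3}

Merge at B3: IN[B3] = OUT[B2] = {b@B2, c@B0, d@B3, e@B1, e@B3}
Applying B3's transfer function to that IN value gives OUT[B3] (row B3 above).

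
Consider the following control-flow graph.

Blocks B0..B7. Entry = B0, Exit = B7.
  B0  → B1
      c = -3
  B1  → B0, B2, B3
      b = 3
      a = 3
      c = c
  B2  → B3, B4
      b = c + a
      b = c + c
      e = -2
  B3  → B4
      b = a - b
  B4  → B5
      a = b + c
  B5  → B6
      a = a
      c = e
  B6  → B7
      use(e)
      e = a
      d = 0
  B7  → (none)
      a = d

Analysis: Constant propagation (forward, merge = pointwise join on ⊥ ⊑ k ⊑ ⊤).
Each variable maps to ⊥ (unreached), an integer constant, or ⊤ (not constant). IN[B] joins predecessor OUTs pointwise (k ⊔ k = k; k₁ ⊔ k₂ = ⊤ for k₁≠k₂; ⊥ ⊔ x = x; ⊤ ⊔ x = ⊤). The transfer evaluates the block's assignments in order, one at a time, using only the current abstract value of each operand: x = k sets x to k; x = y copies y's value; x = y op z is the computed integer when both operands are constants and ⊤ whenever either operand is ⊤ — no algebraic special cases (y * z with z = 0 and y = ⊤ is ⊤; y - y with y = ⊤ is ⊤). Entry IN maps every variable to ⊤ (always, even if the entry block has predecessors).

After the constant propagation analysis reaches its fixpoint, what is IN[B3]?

Converged values:
  B0:  IN=(all ⊤)  OUT={c:-3; rest ⊤}
  B1:  IN={c:-3; rest ⊤}  OUT={a:3, b:3, c:-3; rest ⊤}
  B2:  IN={a:3, b:3, c:-3; rest ⊤}  OUT={a:3, b:-6, c:-3, e:-2; rest ⊤}
  B3:  IN={a:3, c:-3; rest ⊤}  OUT={a:3, c:-3; rest ⊤}
  B4:  IN={a:3, c:-3; rest ⊤}  OUT={c:-3; rest ⊤}
  B5:  IN={c:-3; rest ⊤}  OUT=(all ⊤)
  B6:  IN=(all ⊤)  OUT={d:0; rest ⊤}
  B7:  IN={d:0; rest ⊤}  OUT={a:0, d:0; rest ⊤}

Merge at B3: IN[B3] = OUT[B1] ⊔ OUT[B2] = {a: 3, b: ⊤, c: -3, d: ⊤, e: ⊤, f: ⊤}

Answer: {a: 3, b: ⊤, c: -3, d: ⊤, e: ⊤, f: ⊤}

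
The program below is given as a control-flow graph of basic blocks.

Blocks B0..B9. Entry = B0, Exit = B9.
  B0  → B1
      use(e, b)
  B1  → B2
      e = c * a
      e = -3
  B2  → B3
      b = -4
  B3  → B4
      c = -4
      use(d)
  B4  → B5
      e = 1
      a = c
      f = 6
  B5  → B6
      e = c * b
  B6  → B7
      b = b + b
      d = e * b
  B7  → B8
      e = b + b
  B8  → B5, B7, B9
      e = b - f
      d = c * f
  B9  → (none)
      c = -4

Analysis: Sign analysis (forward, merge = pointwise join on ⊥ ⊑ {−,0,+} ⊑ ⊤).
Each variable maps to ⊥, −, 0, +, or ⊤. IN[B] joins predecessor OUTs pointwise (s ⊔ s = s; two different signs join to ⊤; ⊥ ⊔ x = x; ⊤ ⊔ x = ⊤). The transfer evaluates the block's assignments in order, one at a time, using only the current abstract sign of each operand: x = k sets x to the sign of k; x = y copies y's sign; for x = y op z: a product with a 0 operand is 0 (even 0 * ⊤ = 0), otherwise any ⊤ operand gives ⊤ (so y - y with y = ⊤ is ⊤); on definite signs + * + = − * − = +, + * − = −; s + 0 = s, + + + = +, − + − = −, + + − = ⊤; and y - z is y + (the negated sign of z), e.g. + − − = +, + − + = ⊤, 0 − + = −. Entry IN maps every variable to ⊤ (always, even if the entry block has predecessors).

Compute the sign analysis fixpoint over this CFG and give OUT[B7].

Answer: {a: -, b: -, c: -, d: -, e: -, f: +}

Working:
Per-block solution:
  B0:   IN=(all ⊤)   OUT=(all ⊤)
  B1:   IN=(all ⊤)   OUT={e:-; rest ⊤}
  B2:   IN={e:-; rest ⊤}   OUT={b:-, e:-; rest ⊤}
  B3:   IN={b:-, e:-; rest ⊤}   OUT={b:-, c:-, e:-; rest ⊤}
  B4:   IN={b:-, c:-, e:-; rest ⊤}   OUT={a:-, b:-, c:-, e:+, f:+; rest ⊤}
  B5:   IN={a:-, b:-, c:-, f:+; rest ⊤}   OUT={a:-, b:-, c:-, e:+, f:+; rest ⊤}
  B6:   IN={a:-, b:-, c:-, e:+, f:+; rest ⊤}   OUT={a:-, b:-, c:-, d:-, e:+, f:+; rest ⊤}
  B7:   IN={a:-, b:-, c:-, d:-, f:+; rest ⊤}   OUT={a:-, b:-, c:-, d:-, e:-, f:+; rest ⊤}
  B8:   IN={a:-, b:-, c:-, d:-, e:-, f:+; rest ⊤}   OUT={a:-, b:-, c:-, d:-, e:-, f:+; rest ⊤}
  B9:   IN={a:-, b:-, c:-, d:-, e:-, f:+; rest ⊤}   OUT={a:-, b:-, c:-, d:-, e:-, f:+; rest ⊤}

Merge at B7: IN[B7] = OUT[B6] ⊔ OUT[B8] = {a: -, b: -, c: -, d: -, e: ⊤, f: +}
Applying B7's transfer function to that IN value gives OUT[B7] (row B7 above).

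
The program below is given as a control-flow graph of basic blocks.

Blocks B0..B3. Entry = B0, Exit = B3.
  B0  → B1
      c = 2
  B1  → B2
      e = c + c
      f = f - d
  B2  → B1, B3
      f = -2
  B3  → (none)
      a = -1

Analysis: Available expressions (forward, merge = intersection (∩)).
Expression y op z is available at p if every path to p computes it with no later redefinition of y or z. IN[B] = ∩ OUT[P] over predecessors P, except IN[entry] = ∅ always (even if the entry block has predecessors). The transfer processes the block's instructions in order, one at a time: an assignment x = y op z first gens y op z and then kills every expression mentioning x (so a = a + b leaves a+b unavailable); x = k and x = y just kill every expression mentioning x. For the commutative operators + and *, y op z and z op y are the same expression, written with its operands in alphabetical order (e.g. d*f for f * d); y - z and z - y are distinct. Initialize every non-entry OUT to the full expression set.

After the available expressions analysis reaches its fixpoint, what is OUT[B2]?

Per-block solution:
  B0:  IN={}  OUT={}
  B1:  IN={}  OUT={c+c}
  B2:  IN={c+c}  OUT={c+c}
  B3:  IN={c+c}  OUT={c+c}

Merge at B2: IN[B2] = OUT[B1] = {c+c}
Applying B2's transfer function to that IN value gives OUT[B2] (row B2 above).

Answer: {c+c}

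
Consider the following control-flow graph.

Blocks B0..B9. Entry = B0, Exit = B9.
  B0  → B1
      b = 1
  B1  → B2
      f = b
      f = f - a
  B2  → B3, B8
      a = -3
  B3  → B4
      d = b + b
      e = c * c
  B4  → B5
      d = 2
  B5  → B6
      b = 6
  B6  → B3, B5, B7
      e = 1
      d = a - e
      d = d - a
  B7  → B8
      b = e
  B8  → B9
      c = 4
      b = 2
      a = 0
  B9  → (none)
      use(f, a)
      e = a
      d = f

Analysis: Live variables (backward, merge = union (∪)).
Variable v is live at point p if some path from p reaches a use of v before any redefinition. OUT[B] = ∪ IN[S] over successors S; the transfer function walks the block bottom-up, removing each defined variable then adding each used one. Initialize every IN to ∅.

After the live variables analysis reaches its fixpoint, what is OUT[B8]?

Answer: {a, f}

Working:
Converged values:
  B0:   IN={a, c}   OUT={a, b, c}
  B1:   IN={a, b, c}   OUT={b, c, f}
  B2:   IN={b, c, f}   OUT={a, b, c, f}
  B3:   IN={a, b, c, f}   OUT={a, c, f}
  B4:   IN={a, c, f}   OUT={a, c, f}
  B5:   IN={a, c, f}   OUT={a, b, c, f}
  B6:   IN={a, b, c, f}   OUT={a, b, c, e, f}
  B7:   IN={e, f}   OUT={f}
  B8:   IN={f}   OUT={a, f}
  B9:   IN={a, f}   OUT={}

Merge at B8: OUT[B8] = IN[B9] = {a, f}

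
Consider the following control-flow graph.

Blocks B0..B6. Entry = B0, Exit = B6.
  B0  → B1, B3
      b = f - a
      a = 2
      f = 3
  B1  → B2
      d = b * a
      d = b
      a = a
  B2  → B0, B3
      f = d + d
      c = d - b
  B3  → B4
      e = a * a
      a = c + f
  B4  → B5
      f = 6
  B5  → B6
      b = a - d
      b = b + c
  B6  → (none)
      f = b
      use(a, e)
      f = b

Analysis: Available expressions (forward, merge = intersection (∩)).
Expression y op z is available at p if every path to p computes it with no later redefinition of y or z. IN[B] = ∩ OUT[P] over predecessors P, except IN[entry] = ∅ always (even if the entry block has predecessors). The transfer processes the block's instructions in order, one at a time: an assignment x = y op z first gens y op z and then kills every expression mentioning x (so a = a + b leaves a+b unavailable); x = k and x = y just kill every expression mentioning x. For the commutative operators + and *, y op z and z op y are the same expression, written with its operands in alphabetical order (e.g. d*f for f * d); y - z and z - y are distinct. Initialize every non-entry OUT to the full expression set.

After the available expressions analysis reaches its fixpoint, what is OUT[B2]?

Per-block solution:
  B0:  IN={}  OUT={}
  B1:  IN={}  OUT={}
  B2:  IN={}  OUT={d+d, d-b}
  B3:  IN={}  OUT={c+f}
  B4:  IN={c+f}  OUT={}
  B5:  IN={}  OUT={a-d}
  B6:  IN={a-d}  OUT={a-d}

Merge at B2: IN[B2] = OUT[B1] = {}
Applying B2's transfer function to that IN value gives OUT[B2] (row B2 above).

Answer: {d+d, d-b}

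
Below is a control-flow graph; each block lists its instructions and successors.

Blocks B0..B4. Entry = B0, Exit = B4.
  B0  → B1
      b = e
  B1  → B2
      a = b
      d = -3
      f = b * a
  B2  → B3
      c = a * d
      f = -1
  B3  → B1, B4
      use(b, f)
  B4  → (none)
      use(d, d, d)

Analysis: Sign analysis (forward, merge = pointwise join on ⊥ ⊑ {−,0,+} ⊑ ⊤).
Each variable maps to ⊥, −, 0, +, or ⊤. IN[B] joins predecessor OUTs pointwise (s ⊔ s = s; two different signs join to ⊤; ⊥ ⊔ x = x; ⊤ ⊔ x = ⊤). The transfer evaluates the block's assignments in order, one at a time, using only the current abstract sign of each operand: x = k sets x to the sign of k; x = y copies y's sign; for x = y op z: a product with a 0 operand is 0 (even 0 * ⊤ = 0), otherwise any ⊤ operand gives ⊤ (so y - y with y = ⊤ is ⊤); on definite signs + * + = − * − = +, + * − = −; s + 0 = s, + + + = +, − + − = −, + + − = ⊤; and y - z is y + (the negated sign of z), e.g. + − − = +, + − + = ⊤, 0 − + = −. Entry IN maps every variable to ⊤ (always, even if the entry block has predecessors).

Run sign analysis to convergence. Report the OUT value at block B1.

Answer: {a: ⊤, b: ⊤, c: ⊤, d: -, e: ⊤, f: ⊤}

Trace:
Fixpoint table:
  B0: | IN=(all ⊤) | OUT=(all ⊤)
  B1: | IN=(all ⊤) | OUT={d:-; rest ⊤}
  B2: | IN={d:-; rest ⊤} | OUT={d:-, f:-; rest ⊤}
  B3: | IN={d:-, f:-; rest ⊤} | OUT={d:-, f:-; rest ⊤}
  B4: | IN={d:-, f:-; rest ⊤} | OUT={d:-, f:-; rest ⊤}

Merge at B1: IN[B1] = OUT[B0] ⊔ OUT[B3] = {a: ⊤, b: ⊤, c: ⊤, d: ⊤, e: ⊤, f: ⊤}
Applying B1's transfer function to that IN value gives OUT[B1] (row B1 above).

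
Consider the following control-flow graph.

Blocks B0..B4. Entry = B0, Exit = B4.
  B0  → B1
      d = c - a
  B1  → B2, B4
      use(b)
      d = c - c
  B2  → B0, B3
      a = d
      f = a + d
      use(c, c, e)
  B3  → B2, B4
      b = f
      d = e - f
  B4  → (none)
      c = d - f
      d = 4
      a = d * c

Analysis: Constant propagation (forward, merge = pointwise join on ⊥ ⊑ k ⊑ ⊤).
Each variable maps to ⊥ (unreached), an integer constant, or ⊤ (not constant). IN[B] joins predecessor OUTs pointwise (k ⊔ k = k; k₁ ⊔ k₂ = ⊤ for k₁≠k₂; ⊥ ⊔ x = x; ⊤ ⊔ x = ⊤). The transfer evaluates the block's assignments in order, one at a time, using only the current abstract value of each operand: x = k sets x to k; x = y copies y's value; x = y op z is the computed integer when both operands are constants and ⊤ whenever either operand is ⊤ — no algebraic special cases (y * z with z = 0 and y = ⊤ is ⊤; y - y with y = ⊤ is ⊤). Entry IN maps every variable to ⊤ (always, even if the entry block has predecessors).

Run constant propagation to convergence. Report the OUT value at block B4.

Converged values:
  B0:  IN=(all ⊤)  OUT=(all ⊤)
  B1:  IN=(all ⊤)  OUT=(all ⊤)
  B2:  IN=(all ⊤)  OUT=(all ⊤)
  B3:  IN=(all ⊤)  OUT=(all ⊤)
  B4:  IN=(all ⊤)  OUT={d:4; rest ⊤}

Merge at B4: IN[B4] = OUT[B1] ⊔ OUT[B3] = {a: ⊤, b: ⊤, c: ⊤, d: ⊤, e: ⊤, f: ⊤}
Applying B4's transfer function to that IN value gives OUT[B4] (row B4 above).

Answer: {a: ⊤, b: ⊤, c: ⊤, d: 4, e: ⊤, f: ⊤}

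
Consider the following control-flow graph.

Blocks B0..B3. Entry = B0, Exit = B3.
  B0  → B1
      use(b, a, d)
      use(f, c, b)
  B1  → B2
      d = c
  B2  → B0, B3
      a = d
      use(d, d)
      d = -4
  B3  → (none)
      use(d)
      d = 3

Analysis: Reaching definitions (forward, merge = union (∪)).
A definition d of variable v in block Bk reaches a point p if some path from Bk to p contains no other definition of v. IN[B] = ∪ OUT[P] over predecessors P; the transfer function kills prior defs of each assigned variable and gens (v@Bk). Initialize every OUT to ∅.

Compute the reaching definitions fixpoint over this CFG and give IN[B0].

Fixpoint table:
  B0: | IN={a@B2, d@B2} | OUT={a@B2, d@B2}
  B1: | IN={a@B2, d@B2} | OUT={a@B2, d@B1}
  B2: | IN={a@B2, d@B1} | OUT={a@B2, d@B2}
  B3: | IN={a@B2, d@B2} | OUT={a@B2, d@B3}

Merge at B0 (entry node, so the boundary value {} is joined with the incoming edge(s)): IN[B0] = {} ⊔ OUT[B2] = {a@B2, d@B2}

Answer: {a@B2, d@B2}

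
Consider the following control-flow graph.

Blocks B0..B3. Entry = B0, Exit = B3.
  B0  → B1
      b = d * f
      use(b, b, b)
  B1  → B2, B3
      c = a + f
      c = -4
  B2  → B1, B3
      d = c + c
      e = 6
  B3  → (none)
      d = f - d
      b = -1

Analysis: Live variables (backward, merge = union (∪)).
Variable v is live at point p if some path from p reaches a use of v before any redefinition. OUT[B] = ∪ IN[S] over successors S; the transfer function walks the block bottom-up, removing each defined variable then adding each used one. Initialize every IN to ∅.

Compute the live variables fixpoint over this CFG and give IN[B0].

Per-block solution:
  B0:  IN={a, d, f}  OUT={a, d, f}
  B1:  IN={a, d, f}  OUT={a, c, d, f}
  B2:  IN={a, c, f}  OUT={a, d, f}
  B3:  IN={d, f}  OUT={}

Merge at B0: OUT[B0] = IN[B1] = {a, d, f}
Applying B0's transfer function to that OUT value gives IN[B0] (row B0 above).

Answer: {a, d, f}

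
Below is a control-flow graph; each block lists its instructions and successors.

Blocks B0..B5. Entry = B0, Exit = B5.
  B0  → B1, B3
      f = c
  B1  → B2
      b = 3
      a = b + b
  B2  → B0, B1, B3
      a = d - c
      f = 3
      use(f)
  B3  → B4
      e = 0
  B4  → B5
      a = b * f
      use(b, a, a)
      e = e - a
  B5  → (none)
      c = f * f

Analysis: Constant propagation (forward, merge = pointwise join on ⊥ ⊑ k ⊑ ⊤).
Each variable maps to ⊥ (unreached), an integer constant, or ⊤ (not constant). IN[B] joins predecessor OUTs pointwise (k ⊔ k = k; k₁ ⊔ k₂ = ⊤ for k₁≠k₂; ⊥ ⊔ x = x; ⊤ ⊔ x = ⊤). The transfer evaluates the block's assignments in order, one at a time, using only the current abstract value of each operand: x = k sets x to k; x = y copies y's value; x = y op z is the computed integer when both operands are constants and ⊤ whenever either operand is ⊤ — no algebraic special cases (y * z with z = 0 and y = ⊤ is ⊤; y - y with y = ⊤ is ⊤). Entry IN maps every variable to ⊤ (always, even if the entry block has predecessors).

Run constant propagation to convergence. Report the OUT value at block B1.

Per-block solution:
  B0: | IN=(all ⊤) | OUT=(all ⊤)
  B1: | IN=(all ⊤) | OUT={a:6, b:3; rest ⊤}
  B2: | IN={a:6, b:3; rest ⊤} | OUT={b:3, f:3; rest ⊤}
  B3: | IN=(all ⊤) | OUT={e:0; rest ⊤}
  B4: | IN={e:0; rest ⊤} | OUT=(all ⊤)
  B5: | IN=(all ⊤) | OUT=(all ⊤)

Merge at B1: IN[B1] = OUT[B0] ⊔ OUT[B2] = {a: ⊤, b: ⊤, c: ⊤, d: ⊤, e: ⊤, f: ⊤}
Applying B1's transfer function to that IN value gives OUT[B1] (row B1 above).

Answer: {a: 6, b: 3, c: ⊤, d: ⊤, e: ⊤, f: ⊤}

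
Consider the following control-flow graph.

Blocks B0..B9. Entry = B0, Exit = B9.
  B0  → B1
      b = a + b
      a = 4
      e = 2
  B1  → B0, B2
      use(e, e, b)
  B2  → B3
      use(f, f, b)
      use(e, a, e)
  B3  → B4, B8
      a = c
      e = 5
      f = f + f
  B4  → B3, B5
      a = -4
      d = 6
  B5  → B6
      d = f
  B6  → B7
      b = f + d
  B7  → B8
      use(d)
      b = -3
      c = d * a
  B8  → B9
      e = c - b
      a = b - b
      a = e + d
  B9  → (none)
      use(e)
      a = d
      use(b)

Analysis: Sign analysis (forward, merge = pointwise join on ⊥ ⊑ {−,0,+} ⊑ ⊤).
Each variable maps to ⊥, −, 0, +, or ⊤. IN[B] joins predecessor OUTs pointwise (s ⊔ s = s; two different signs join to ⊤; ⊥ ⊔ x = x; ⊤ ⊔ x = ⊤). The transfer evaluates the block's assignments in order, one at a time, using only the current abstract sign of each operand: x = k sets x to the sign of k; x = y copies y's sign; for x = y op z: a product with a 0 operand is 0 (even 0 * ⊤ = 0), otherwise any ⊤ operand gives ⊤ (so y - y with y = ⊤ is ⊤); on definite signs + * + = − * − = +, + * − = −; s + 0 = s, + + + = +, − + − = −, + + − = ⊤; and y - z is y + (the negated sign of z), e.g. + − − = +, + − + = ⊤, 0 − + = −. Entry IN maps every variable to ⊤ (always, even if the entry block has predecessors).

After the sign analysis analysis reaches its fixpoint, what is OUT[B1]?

Answer: {a: +, b: ⊤, c: ⊤, d: ⊤, e: +, f: ⊤}

Derivation:
Per-block solution:
  B0:   IN=(all ⊤)   OUT={a:+, e:+; rest ⊤}
  B1:   IN={a:+, e:+; rest ⊤}   OUT={a:+, e:+; rest ⊤}
  B2:   IN={a:+, e:+; rest ⊤}   OUT={a:+, e:+; rest ⊤}
  B3:   IN={e:+; rest ⊤}   OUT={e:+; rest ⊤}
  B4:   IN={e:+; rest ⊤}   OUT={a:-, d:+, e:+; rest ⊤}
  B5:   IN={a:-, d:+, e:+; rest ⊤}   OUT={a:-, e:+; rest ⊤}
  B6:   IN={a:-, e:+; rest ⊤}   OUT={a:-, e:+; rest ⊤}
  B7:   IN={a:-, e:+; rest ⊤}   OUT={a:-, b:-, e:+; rest ⊤}
  B8:   IN={e:+; rest ⊤}   OUT=(all ⊤)
  B9:   IN=(all ⊤)   OUT=(all ⊤)

Merge at B1: IN[B1] = OUT[B0] = {a: +, b: ⊤, c: ⊤, d: ⊤, e: +, f: ⊤}
Applying B1's transfer function to that IN value gives OUT[B1] (row B1 above).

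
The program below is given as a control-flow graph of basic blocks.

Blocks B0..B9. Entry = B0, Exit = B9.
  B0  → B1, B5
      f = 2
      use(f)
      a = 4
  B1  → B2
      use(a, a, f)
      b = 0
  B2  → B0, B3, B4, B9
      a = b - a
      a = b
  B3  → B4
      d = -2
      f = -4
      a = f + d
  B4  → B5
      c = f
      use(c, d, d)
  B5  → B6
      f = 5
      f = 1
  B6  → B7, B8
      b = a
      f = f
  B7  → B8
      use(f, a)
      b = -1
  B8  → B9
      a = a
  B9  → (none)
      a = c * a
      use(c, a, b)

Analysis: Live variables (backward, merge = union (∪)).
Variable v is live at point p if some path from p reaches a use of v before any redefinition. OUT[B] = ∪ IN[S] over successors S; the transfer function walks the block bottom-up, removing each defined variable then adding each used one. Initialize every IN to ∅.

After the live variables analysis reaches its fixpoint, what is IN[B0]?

Per-block solution:
  B0:   IN={c, d}   OUT={a, c, d, f}
  B1:   IN={a, c, d, f}   OUT={a, b, c, d, f}
  B2:   IN={a, b, c, d, f}   OUT={a, b, c, d, f}
  B3:   IN={}   OUT={a, d, f}
  B4:   IN={a, d, f}   OUT={a, c}
  B5:   IN={a, c}   OUT={a, c, f}
  B6:   IN={a, c, f}   OUT={a, b, c, f}
  B7:   IN={a, c, f}   OUT={a, b, c}
  B8:   IN={a, b, c}   OUT={a, b, c}
  B9:   IN={a, b, c}   OUT={}

Merge at B0: OUT[B0] = IN[B1] ⊔ IN[B5] = {a, c, d, f}
Applying B0's transfer function to that OUT value gives IN[B0] (row B0 above).

Answer: {c, d}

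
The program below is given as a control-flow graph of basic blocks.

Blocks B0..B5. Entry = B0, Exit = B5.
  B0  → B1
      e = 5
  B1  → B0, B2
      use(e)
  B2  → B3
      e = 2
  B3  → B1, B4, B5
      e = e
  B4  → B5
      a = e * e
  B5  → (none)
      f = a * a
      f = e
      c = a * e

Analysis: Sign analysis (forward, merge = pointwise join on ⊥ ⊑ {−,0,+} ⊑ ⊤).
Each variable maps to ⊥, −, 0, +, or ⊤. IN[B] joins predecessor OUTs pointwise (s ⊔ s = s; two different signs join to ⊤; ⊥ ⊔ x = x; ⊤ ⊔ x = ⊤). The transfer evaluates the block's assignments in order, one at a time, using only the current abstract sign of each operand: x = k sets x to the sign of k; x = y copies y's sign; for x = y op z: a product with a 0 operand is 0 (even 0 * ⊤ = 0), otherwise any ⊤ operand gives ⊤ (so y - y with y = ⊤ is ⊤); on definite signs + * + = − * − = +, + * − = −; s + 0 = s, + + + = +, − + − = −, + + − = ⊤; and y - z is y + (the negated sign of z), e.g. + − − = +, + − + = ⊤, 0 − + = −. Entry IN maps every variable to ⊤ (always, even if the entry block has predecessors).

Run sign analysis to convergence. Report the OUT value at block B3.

Answer: {a: ⊤, b: ⊤, c: ⊤, d: ⊤, e: +, f: ⊤}

Derivation:
Converged values:
  B0:   IN=(all ⊤)   OUT={e:+; rest ⊤}
  B1:   IN={e:+; rest ⊤}   OUT={e:+; rest ⊤}
  B2:   IN={e:+; rest ⊤}   OUT={e:+; rest ⊤}
  B3:   IN={e:+; rest ⊤}   OUT={e:+; rest ⊤}
  B4:   IN={e:+; rest ⊤}   OUT={a:+, e:+; rest ⊤}
  B5:   IN={e:+; rest ⊤}   OUT={e:+, f:+; rest ⊤}

Merge at B3: IN[B3] = OUT[B2] = {a: ⊤, b: ⊤, c: ⊤, d: ⊤, e: +, f: ⊤}
Applying B3's transfer function to that IN value gives OUT[B3] (row B3 above).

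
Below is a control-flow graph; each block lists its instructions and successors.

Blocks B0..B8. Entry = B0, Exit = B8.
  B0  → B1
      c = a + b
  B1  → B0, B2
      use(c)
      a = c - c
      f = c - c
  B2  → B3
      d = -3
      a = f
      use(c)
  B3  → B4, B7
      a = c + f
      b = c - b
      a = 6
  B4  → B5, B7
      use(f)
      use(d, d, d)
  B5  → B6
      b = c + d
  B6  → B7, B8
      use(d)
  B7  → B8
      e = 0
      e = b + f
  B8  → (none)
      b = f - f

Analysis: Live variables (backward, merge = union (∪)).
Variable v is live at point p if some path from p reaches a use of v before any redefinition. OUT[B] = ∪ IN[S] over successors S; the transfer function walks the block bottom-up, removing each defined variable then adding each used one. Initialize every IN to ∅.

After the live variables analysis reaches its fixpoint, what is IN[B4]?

Answer: {b, c, d, f}

Derivation:
Per-block solution:
  B0: | IN={a, b} | OUT={b, c}
  B1: | IN={b, c} | OUT={a, b, c, f}
  B2: | IN={b, c, f} | OUT={b, c, d, f}
  B3: | IN={b, c, d, f} | OUT={b, c, d, f}
  B4: | IN={b, c, d, f} | OUT={b, c, d, f}
  B5: | IN={c, d, f} | OUT={b, d, f}
  B6: | IN={b, d, f} | OUT={b, f}
  B7: | IN={b, f} | OUT={f}
  B8: | IN={f} | OUT={}

Merge at B4: OUT[B4] = IN[B5] ⊔ IN[B7] = {b, c, d, f}
Applying B4's transfer function to that OUT value gives IN[B4] (row B4 above).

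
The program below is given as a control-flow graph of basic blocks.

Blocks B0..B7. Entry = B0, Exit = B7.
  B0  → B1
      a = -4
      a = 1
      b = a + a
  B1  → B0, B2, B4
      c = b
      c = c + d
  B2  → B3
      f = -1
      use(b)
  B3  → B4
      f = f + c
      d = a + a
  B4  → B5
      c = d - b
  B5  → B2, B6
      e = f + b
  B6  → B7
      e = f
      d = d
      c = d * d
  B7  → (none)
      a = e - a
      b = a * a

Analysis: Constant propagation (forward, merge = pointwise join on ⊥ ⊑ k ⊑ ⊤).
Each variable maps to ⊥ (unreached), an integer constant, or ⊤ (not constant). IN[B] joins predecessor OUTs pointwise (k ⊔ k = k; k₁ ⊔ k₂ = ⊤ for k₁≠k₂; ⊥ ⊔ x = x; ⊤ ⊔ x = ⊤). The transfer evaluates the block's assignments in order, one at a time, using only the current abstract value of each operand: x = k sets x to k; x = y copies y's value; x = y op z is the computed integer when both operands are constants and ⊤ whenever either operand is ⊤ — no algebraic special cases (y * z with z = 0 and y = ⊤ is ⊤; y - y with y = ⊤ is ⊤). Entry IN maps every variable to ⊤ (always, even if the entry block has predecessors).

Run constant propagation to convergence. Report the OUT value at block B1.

Answer: {a: 1, b: 2, c: ⊤, d: ⊤, e: ⊤, f: ⊤}

Derivation:
Per-block solution:
  B0:   IN=(all ⊤)   OUT={a:1, b:2; rest ⊤}
  B1:   IN={a:1, b:2; rest ⊤}   OUT={a:1, b:2; rest ⊤}
  B2:   IN={a:1, b:2; rest ⊤}   OUT={a:1, b:2, f:-1; rest ⊤}
  B3:   IN={a:1, b:2, f:-1; rest ⊤}   OUT={a:1, b:2, d:2; rest ⊤}
  B4:   IN={a:1, b:2; rest ⊤}   OUT={a:1, b:2; rest ⊤}
  B5:   IN={a:1, b:2; rest ⊤}   OUT={a:1, b:2; rest ⊤}
  B6:   IN={a:1, b:2; rest ⊤}   OUT={a:1, b:2; rest ⊤}
  B7:   IN={a:1, b:2; rest ⊤}   OUT=(all ⊤)

Merge at B1: IN[B1] = OUT[B0] = {a: 1, b: 2, c: ⊤, d: ⊤, e: ⊤, f: ⊤}
Applying B1's transfer function to that IN value gives OUT[B1] (row B1 above).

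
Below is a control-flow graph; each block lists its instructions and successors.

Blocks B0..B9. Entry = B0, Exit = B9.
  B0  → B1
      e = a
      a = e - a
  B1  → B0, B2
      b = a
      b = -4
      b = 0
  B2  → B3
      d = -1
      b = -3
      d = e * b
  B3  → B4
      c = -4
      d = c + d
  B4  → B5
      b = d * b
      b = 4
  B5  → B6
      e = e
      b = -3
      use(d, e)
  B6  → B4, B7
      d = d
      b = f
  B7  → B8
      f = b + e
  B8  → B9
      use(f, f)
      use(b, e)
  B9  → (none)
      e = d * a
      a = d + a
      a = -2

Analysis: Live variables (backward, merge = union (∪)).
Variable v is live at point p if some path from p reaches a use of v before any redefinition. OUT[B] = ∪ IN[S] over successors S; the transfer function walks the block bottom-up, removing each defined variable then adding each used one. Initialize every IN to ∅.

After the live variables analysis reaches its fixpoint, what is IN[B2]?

Answer: {a, e, f}

Trace:
Fixpoint table:
  B0:  IN={a, f}  OUT={a, e, f}
  B1:  IN={a, e, f}  OUT={a, e, f}
  B2:  IN={a, e, f}  OUT={a, b, d, e, f}
  B3:  IN={a, b, d, e, f}  OUT={a, b, d, e, f}
  B4:  IN={a, b, d, e, f}  OUT={a, d, e, f}
  B5:  IN={a, d, e, f}  OUT={a, d, e, f}
  B6:  IN={a, d, e, f}  OUT={a, b, d, e, f}
  B7:  IN={a, b, d, e}  OUT={a, b, d, e, f}
  B8:  IN={a, b, d, e, f}  OUT={a, d}
  B9:  IN={a, d}  OUT={}

Merge at B2: OUT[B2] = IN[B3] = {a, b, d, e, f}
Applying B2's transfer function to that OUT value gives IN[B2] (row B2 above).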